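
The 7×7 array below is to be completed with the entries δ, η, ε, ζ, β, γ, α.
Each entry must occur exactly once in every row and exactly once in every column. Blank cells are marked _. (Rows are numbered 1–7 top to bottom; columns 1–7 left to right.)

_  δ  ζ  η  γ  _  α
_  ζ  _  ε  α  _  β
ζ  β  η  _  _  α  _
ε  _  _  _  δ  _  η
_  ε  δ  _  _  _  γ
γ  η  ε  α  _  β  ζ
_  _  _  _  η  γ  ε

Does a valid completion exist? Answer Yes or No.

No

Row 6, column 5: row 6 together with column 5 already contain {δ, η, ε, ζ, β, γ, α} — every symbol — so nothing can go there. The grid has no valid completion.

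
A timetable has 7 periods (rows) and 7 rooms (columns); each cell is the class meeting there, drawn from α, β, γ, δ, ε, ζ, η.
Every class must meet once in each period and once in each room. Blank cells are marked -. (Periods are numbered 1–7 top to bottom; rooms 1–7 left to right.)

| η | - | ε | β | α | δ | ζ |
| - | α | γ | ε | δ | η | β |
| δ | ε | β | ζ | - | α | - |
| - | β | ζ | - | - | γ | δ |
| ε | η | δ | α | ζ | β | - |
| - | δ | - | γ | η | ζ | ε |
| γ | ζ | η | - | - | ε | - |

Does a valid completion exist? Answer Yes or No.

No period or room among the givens repeats a symbol, and propagating forced cells runs into no contradiction.
One valid completion exists (for instance, η γ ε β α δ ζ / ζ α γ ε δ η β / δ ε β ζ γ α η / α β ζ η ε γ δ / ε η δ α ζ β γ / β δ α γ η ζ ε / γ ζ η δ β ε α).

Yes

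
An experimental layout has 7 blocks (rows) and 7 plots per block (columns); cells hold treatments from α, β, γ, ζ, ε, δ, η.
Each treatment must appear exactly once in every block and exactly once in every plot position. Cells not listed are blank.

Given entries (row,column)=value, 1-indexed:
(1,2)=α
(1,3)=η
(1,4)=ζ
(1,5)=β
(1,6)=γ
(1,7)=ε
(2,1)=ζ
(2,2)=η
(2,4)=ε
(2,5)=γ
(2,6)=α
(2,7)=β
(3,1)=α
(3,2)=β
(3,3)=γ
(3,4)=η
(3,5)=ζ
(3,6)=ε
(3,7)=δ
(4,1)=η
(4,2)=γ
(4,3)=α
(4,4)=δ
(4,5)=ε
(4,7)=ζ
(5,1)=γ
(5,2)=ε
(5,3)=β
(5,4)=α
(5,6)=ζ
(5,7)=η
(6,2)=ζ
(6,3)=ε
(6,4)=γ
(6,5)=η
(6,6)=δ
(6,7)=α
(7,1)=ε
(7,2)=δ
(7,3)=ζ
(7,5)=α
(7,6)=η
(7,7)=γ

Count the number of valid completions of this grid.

Block 1, plot 1: eliminating its block and plot leaves {δ}.
Block 2, plot 3: eliminating its block and plot leaves {δ}.
Block 4, plot 6: eliminating its block and plot leaves {β}.
Block 5, plot 5: eliminating its block and plot leaves {δ}.
Block 6, plot 1: eliminating its block and plot leaves {β}.
Block 7, plot 4: eliminating its block and plot leaves {β}.
Only one assignment across all blanks avoids any block or plot repeat, giving 1 completion.

1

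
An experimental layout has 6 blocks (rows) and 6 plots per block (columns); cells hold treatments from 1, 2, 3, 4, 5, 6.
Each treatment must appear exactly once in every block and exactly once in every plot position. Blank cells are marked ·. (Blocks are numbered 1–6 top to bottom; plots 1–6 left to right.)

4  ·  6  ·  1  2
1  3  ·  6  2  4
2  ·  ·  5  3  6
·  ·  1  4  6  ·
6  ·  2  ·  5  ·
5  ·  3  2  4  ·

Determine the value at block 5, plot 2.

4

Block 1, plot 2: block 1 has {1, 2, 4, 6} and plot 2 has {3}, leaving only 5.
Block 1, plot 4: block 1 has {1, 2, 4, 5, 6} and plot 4 has {2, 4, 5, 6}, leaving only 3.
Block 2, plot 3: block 2 has {1, 2, 3, 4, 6} and plot 3 has {1, 2, 3, 6}, leaving only 5.
Block 3, plot 3: block 3 has {2, 3, 5, 6} and plot 3 has {1, 2, 3, 5, 6}, leaving only 4.
Block 3, plot 2: block 3 has {2, 3, 4, 5, 6} and plot 2 has {3, 5}, leaving only 1.
Block 5 already has {2, 5, 6} and plot 2 already has {1, 3, 5}, so block 5, plot 2 must be 4.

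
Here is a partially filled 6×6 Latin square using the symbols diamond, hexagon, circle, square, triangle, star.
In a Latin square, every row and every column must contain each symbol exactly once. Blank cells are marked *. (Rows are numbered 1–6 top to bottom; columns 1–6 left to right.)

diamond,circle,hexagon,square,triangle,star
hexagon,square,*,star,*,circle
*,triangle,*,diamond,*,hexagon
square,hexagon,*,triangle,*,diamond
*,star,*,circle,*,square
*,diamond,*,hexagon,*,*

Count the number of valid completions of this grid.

4

Row 2, column 3: eliminating its row and column leaves {diamond, triangle}.
Row 2, column 5: eliminating its row and column leaves {diamond}.
Row 3, column 1: eliminating its row and column leaves {circle, star}.
Row 3, column 3: eliminating its row and column leaves {circle, square, star}.
Row 3, column 5: eliminating its row and column leaves {circle, square, star}.
Row 4, column 3: eliminating its row and column leaves {circle, star}.
Row 4, column 5: eliminating its row and column leaves {circle, star}.
Row 5, column 1: eliminating its row and column leaves {triangle}.
Row 5, column 3: eliminating its row and column leaves {diamond, triangle}.
Row 5, column 5: eliminating its row and column leaves {diamond, hexagon}.
Row 6, column 1: eliminating its row and column leaves {circle, triangle, star}.
Row 6, column 3: eliminating its row and column leaves {circle, square, triangle, star}.
Row 6, column 5: eliminating its row and column leaves {circle, square, star}.
Row 6, column 6: eliminating its row and column leaves {triangle}.
Enumerating the assignments across these blanks that avoid any row or column repeat gives 4 completions.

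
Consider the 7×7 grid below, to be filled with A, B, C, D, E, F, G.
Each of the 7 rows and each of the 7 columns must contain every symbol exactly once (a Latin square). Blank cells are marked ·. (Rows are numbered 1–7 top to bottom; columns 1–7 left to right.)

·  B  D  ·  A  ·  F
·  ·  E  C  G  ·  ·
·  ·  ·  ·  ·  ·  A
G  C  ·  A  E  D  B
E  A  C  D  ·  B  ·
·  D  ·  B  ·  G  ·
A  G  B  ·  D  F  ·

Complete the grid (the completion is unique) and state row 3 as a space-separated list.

Row 1, column 1: row 1 has {A, B, D, F} and column 1 has {A, E, G}, leaving only C.
Row 1, column 6: row 1 has {A, B, C, D, F} and column 6 has {B, D, F, G}, leaving only E.
Row 3, column 6: row 3 has {A} and column 6 has {B, D, E, F, G}, leaving only C.
Row 1, column 4: row 1 has {A, B, C, D, E, F} and column 4 has {A, B, C, D}, leaving only G.
Row 2, column 2: row 2 has {C, E, G} and column 2 has {A, B, C, D, G}, leaving only F.
Row 3, column 2: row 3 has {A, C} and column 2 has {A, B, C, D, F, G}, leaving only E.
Row 3, column 4: row 3 has {A, C, E} and column 4 has {A, B, C, D, G}, leaving only F.
Row 3, column 3: row 3 has {A, C, E, F} and column 3 has {B, C, D, E}, leaving only G.
Row 3, column 5: row 3 has {A, C, E, F, G} and column 5 has {A, D, E, G}, leaving only B.
Row 3, column 1: row 3 has {A, B, C, E, F, G} and column 1 has {A, C, E, G}, leaving only D.
So row 3 reads: D E G F B C A.

D E G F B C A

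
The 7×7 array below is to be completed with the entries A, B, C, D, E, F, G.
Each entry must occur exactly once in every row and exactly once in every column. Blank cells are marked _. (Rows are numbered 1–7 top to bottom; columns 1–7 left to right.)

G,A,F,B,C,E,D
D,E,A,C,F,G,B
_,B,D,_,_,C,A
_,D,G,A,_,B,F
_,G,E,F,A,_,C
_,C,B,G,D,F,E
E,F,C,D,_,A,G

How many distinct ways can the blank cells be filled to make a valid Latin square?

1

Row 3, column 1: eliminating its row and column leaves {F}.
Row 3, column 4: eliminating its row and column leaves {E}.
Row 3, column 5: eliminating its row and column leaves {E, G}.
Row 4, column 1: eliminating its row and column leaves {C}.
Row 4, column 5: eliminating its row and column leaves {E}.
Row 5, column 1: eliminating its row and column leaves {B}.
Row 5, column 6: eliminating its row and column leaves {D}.
Row 6, column 1: eliminating its row and column leaves {A}.
Row 7, column 5: eliminating its row and column leaves {B}.
Only one assignment across all blanks avoids any row or column repeat, giving 1 completion.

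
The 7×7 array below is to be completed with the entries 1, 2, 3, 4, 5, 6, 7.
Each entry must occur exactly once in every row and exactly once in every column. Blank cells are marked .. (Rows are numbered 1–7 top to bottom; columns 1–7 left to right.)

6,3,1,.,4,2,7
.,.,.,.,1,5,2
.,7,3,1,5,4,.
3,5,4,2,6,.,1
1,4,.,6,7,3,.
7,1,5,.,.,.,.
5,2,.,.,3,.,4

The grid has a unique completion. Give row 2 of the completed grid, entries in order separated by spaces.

4 6 7 3 1 5 2

Row 2, column 1: row 2 has {1, 2, 5} and column 1 has {1, 3, 5, 6, 7}, leaving only 4.
Row 2, column 2: row 2 has {1, 2, 4, 5} and column 2 has {1, 2, 3, 4, 5, 7}, leaving only 6.
Row 2, column 3: row 2 has {1, 2, 4, 5, 6} and column 3 has {1, 3, 4, 5}, leaving only 7.
Row 2, column 4: row 2 has {1, 2, 4, 5, 6, 7} and column 4 has {1, 2, 6}, leaving only 3.
So row 2 reads: 4 6 7 3 1 5 2.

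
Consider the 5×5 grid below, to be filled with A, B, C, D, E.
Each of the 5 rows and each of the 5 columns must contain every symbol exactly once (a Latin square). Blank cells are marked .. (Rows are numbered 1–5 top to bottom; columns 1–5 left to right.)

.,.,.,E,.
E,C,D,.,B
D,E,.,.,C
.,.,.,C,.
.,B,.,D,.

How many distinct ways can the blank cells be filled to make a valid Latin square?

Row 1, column 1: eliminating its row and column leaves {A, B, C}.
Row 1, column 2: eliminating its row and column leaves {A, D}.
Row 1, column 3: eliminating its row and column leaves {A, B, C}.
Row 1, column 5: eliminating its row and column leaves {A, D}.
Row 2, column 4: eliminating its row and column leaves {A}.
Row 3, column 3: eliminating its row and column leaves {A, B}.
Row 3, column 4: eliminating its row and column leaves {A, B}.
Row 4, column 1: eliminating its row and column leaves {A, B}.
Row 4, column 2: eliminating its row and column leaves {A, D}.
Row 4, column 3: eliminating its row and column leaves {A, B, E}.
Row 4, column 5: eliminating its row and column leaves {A, D, E}.
Row 5, column 1: eliminating its row and column leaves {A, C}.
Row 5, column 3: eliminating its row and column leaves {A, C, E}.
Row 5, column 5: eliminating its row and column leaves {A, E}.
Enumerating the assignments across these blanks that avoid any row or column repeat gives 3 completions.

3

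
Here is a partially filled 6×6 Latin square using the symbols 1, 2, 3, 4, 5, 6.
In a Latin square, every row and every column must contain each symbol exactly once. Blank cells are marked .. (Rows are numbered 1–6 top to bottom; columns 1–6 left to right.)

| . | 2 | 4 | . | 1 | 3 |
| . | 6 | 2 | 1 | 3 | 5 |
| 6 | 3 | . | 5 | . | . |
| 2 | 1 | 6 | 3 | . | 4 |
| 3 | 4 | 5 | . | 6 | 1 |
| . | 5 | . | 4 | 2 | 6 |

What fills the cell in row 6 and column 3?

Row 1, column 1: row 1 has {1, 2, 3, 4} and column 1 has {2, 3, 6}, leaving only 5.
Row 1, column 4: row 1 has {1, 2, 3, 4, 5} and column 4 has {1, 3, 4, 5}, leaving only 6.
Row 2, column 1: row 2 has {1, 2, 3, 5, 6} and column 1 has {2, 3, 5, 6}, leaving only 4.
Row 3, column 3: row 3 has {3, 5, 6} and column 3 has {2, 4, 5, 6}, leaving only 1.
Row 6 already has {2, 4, 5, 6} and column 3 already has {1, 2, 4, 5, 6}, so row 6, column 3 must be 3.

3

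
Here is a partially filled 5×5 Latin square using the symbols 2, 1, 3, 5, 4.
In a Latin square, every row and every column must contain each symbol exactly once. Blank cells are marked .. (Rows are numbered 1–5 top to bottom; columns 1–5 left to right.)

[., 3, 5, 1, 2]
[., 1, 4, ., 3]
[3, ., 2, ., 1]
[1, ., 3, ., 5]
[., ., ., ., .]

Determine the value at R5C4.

3

Row 1, column 1: row 1 has {2, 1, 3, 5} and column 1 has {1, 3}, leaving only 4.
Row 5, column 3: row 5 has {} and column 3 has {2, 3, 5, 4}, leaving only 1.
Row 5, column 5: row 5 has {1} and column 5 has {2, 1, 3, 5}, leaving only 4.
Row 5, column 4 is narrowed to {2, 3, 5}.
If it were 2, then row 4, column 4 would be left with no valid symbol.
If it were 5, then row 4, column 4 would be left with no valid symbol.
So row 5, column 4 must be 3.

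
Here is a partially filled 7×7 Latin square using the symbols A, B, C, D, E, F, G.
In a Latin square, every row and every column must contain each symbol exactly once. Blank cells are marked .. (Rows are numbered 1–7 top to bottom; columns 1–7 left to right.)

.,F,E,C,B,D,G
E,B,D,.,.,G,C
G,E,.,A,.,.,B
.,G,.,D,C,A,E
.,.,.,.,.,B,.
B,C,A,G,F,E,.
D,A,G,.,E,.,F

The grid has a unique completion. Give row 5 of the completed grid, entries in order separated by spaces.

C D F E G B A

Row 5, column 2: row 5 has {B} and column 2 has {A, B, C, E, F, G}, leaving only D.
Row 5, column 7: row 5 has {B, D} and column 7 has {B, C, E, F, G}, leaving only A.
Row 5, column 5: row 5 has {A, B, D} and column 5 has {B, C, E, F}, leaving only G.
Row 1, column 1: row 1 has {B, C, D, E, F, G} and column 1 has {B, D, E, G}, leaving only A.
Row 2, column 4: row 2 has {B, C, D, E, G} and column 4 has {A, C, D, G}, leaving only F.
Row 5, column 4: row 5 has {A, B, D, G} and column 4 has {A, C, D, F, G}, leaving only E.
Row 2, column 5: row 2 has {B, C, D, E, F, G} and column 5 has {B, C, E, F, G}, leaving only A.
Row 3, column 5: row 3 has {A, B, E, G} and column 5 has {A, B, C, E, F, G}, leaving only D.
Row 4, column 1: row 4 has {A, C, D, E, G} and column 1 has {A, B, D, E, G}, leaving only F.
Row 5, column 1: row 5 has {A, B, D, E, G} and column 1 has {A, B, D, E, F, G}, leaving only C.
Row 5, column 3: row 5 has {A, B, C, D, E, G} and column 3 has {A, D, E, G}, leaving only F.
So row 5 reads: C D F E G B A.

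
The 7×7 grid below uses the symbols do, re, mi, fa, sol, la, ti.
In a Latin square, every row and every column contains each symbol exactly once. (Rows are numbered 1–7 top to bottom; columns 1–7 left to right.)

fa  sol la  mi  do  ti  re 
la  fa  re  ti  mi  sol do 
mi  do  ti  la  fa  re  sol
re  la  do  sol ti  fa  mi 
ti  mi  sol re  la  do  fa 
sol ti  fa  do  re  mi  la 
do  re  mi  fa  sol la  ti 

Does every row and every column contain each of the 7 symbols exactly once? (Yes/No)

Each row is a permutation of the 7 symbols, and so is each column.

Yes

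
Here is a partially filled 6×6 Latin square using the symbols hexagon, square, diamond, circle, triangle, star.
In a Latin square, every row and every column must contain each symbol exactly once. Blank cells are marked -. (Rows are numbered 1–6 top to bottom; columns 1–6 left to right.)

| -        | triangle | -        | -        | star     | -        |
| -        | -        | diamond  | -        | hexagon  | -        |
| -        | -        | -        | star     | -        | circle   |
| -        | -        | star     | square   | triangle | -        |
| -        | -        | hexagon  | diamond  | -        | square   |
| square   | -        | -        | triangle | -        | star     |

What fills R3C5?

square

Row 2, column 4: row 2 has {hexagon, diamond} and column 4 has {square, diamond, triangle, star}, leaving only circle.
Row 1, column 4: row 1 has {triangle, star} and column 4 has {square, diamond, circle, triangle, star}, leaving only hexagon.
Row 1, column 6: row 1 has {hexagon, triangle, star} and column 6 has {square, circle, star}, leaving only diamond.
Row 1, column 1: row 1 has {hexagon, diamond, triangle, star} and column 1 has {square}, leaving only circle.
Row 1, column 3: row 1 has {hexagon, diamond, circle, triangle, star} and column 3 has {hexagon, diamond, star}, leaving only square.
Row 2, column 6: row 2 has {hexagon, diamond, circle} and column 6 has {square, diamond, circle, star}, leaving only triangle.
Row 2, column 1: row 2 has {hexagon, diamond, circle, triangle} and column 1 has {square, circle}, leaving only star.
Row 2, column 2: row 2 has {hexagon, diamond, circle, triangle, star} and column 2 has {triangle}, leaving only square.
Row 3, column 3: row 3 has {circle, star} and column 3 has {hexagon, square, diamond, star}, leaving only triangle.
Row 4, column 6: row 4 has {square, triangle, star} and column 6 has {square, diamond, circle, triangle, star}, leaving only hexagon.
Row 4, column 1: row 4 has {hexagon, square, triangle, star} and column 1 has {square, circle, star}, leaving only diamond.
Row 3, column 1: row 3 has {circle, triangle, star} and column 1 has {square, diamond, circle, star}, leaving only hexagon.
Row 3, column 2: row 3 has {hexagon, circle, triangle, star} and column 2 has {square, triangle}, leaving only diamond.
Row 3 already has {hexagon, diamond, circle, triangle, star} and column 5 already has {hexagon, triangle, star}, so row 3, column 5 must be square.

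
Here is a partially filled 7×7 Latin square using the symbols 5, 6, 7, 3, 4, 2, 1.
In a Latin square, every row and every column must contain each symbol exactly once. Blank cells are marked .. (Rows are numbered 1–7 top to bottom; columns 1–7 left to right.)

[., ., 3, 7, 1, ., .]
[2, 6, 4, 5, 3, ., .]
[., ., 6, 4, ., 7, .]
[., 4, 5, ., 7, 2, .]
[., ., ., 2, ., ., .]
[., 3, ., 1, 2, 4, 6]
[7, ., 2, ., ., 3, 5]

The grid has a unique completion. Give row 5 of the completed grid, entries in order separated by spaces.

Row 2, column 6: row 2 has {5, 6, 3, 4, 2} and column 6 has {7, 3, 4, 2}, leaving only 1.
Row 2, column 7: row 2 has {5, 6, 3, 4, 2, 1} and column 7 has {5, 6}, leaving only 7.
Row 3, column 5: row 3 has {6, 7, 4} and column 5 has {7, 3, 2, 1}, leaving only 5.
Row 6, column 1: row 6 has {6, 3, 4, 2, 1} and column 1 has {7, 2}, leaving only 5.
Row 6, column 3: row 6 has {5, 6, 3, 4, 2, 1} and column 3 has {5, 6, 3, 4, 2}, leaving only 7.
Row 5, column 3: row 5 has {2} and column 3 has {5, 6, 7, 3, 4, 2}, leaving only 1.
Row 7, column 2: row 7 has {5, 7, 3, 2} and column 2 has {6, 3, 4}, leaving only 1.
Row 3, column 2: row 3 has {5, 6, 7, 4} and column 2 has {6, 3, 4, 1}, leaving only 2.
Row 1, column 2: row 1 has {7, 3, 1} and column 2 has {6, 3, 4, 2, 1}, leaving only 5.
Row 5, column 2: row 5 has {2, 1} and column 2 has {5, 6, 3, 4, 2, 1}, leaving only 7.
Row 1, column 6: row 1 has {5, 7, 3, 1} and column 6 has {7, 3, 4, 2, 1}, leaving only 6.
Row 5, column 6: row 5 has {7, 2, 1} and column 6 has {6, 7, 3, 4, 2, 1}, leaving only 5.
Row 1, column 1: row 1 has {5, 6, 7, 3, 1} and column 1 has {5, 7, 2}, leaving only 4.
Row 1, column 7: row 1 has {5, 6, 7, 3, 4, 1} and column 7 has {5, 6, 7}, leaving only 2.
Row 7, column 4: row 7 has {5, 7, 3, 2, 1} and column 4 has {5, 7, 4, 2, 1}, leaving only 6.
Row 4, column 4: row 4 has {5, 7, 4, 2} and column 4 has {5, 6, 7, 4, 2, 1}, leaving only 3.
Row 4, column 7: row 4 has {5, 7, 3, 4, 2} and column 7 has {5, 6, 7, 2}, leaving only 1.
Row 3, column 7: row 3 has {5, 6, 7, 4, 2} and column 7 has {5, 6, 7, 2, 1}, leaving only 3.
Row 5, column 7: row 5 has {5, 7, 2, 1} and column 7 has {5, 6, 7, 3, 2, 1}, leaving only 4.
Row 5, column 5: row 5 has {5, 7, 4, 2, 1} and column 5 has {5, 7, 3, 2, 1}, leaving only 6.
Row 5, column 1: row 5 has {5, 6, 7, 4, 2, 1} and column 1 has {5, 7, 4, 2}, leaving only 3.
So row 5 reads: 3 7 1 2 6 5 4.

3 7 1 2 6 5 4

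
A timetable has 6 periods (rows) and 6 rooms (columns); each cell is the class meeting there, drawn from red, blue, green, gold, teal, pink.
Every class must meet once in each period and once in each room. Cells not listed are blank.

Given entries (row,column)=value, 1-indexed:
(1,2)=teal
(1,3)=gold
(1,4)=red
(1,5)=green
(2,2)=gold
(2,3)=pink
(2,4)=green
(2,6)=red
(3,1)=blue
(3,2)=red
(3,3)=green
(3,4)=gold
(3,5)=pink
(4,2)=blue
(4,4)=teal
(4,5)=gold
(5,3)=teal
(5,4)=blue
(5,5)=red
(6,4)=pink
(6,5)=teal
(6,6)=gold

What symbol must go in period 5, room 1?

gold

Period 1, room 1: period 1 has {red, green, gold, teal} and room 1 has {blue}, leaving only pink.
Period 1, room 6: period 1 has {red, green, gold, teal, pink} and room 6 has {red, gold}, leaving only blue.
Period 2, room 1: period 2 has {red, green, gold, pink} and room 1 has {blue, pink}, leaving only teal.
Period 2, room 5: period 2 has {red, green, gold, teal, pink} and room 5 has {red, green, gold, teal, pink}, leaving only blue.
Period 3, room 6: period 3 has {red, blue, green, gold, pink} and room 6 has {red, blue, gold}, leaving only teal.
Period 4, room 3: period 4 has {blue, gold, teal} and room 3 has {green, gold, teal, pink}, leaving only red.
Period 4, room 1: period 4 has {red, blue, gold, teal} and room 1 has {blue, teal, pink}, leaving only green.
Period 5 already has {red, blue, teal} and room 1 already has {blue, green, teal, pink}, so period 5, room 1 must be gold.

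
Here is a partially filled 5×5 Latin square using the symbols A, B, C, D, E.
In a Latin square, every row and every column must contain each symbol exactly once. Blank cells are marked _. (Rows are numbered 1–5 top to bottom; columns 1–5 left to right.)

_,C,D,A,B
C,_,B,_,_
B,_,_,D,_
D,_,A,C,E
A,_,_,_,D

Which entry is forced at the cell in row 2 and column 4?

Row 2 already has {B, C} and column 4 already has {A, C, D}, so row 2, column 4 must be E.

E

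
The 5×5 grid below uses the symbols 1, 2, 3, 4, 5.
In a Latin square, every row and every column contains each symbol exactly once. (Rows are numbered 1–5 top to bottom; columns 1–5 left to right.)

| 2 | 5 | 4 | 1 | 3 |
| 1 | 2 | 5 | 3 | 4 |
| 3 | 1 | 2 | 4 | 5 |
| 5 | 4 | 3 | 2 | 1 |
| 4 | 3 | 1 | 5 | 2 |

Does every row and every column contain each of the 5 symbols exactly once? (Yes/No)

Yes

Each row is a permutation of the 5 symbols, and so is each column.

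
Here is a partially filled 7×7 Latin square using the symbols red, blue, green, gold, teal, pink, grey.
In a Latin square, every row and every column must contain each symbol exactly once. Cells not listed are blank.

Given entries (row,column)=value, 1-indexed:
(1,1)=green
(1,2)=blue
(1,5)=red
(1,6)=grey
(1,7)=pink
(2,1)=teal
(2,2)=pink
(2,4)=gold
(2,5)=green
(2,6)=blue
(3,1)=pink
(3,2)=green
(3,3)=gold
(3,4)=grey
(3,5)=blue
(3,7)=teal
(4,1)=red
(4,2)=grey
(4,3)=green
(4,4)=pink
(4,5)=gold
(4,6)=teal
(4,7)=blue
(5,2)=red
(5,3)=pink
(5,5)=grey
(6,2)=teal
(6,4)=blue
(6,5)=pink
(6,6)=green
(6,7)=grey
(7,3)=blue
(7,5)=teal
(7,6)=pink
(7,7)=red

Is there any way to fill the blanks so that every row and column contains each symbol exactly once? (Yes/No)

No

Row 2, column 7: row 2 together with column 7 already contain {red, blue, green, gold, teal, pink, grey} — every symbol — so nothing can go there. The grid has no valid completion.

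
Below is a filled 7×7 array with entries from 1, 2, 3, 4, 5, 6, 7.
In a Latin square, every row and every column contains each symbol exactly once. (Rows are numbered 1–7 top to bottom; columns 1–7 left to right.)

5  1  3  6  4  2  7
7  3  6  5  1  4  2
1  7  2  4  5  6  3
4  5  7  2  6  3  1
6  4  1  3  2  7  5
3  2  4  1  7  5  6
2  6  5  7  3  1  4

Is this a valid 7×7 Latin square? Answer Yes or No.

Yes

Each row is a permutation of the 7 symbols, and so is each column.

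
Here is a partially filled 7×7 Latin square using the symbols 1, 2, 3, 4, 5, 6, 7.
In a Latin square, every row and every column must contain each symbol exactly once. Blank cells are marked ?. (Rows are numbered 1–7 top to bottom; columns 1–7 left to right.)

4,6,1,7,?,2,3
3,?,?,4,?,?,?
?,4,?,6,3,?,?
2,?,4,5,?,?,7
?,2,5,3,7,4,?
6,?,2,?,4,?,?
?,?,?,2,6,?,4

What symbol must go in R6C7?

Row 1, column 5: row 1 has {1, 2, 3, 4, 6, 7} and column 5 has {3, 4, 6, 7}, leaving only 5.
Row 3, column 3: row 3 has {3, 4, 6} and column 3 has {1, 2, 4, 5}, leaving only 7.
Row 2, column 3: row 2 has {3, 4} and column 3 has {1, 2, 4, 5, 7}, leaving only 6.
Row 4, column 5: row 4 has {2, 4, 5, 7} and column 5 has {3, 4, 5, 6, 7}, leaving only 1.
Row 2, column 5: row 2 has {3, 4, 6} and column 5 has {1, 3, 4, 5, 6, 7}, leaving only 2.
Row 4, column 2: row 4 has {1, 2, 4, 5, 7} and column 2 has {2, 4, 6}, leaving only 3.
Row 4, column 6: row 4 has {1, 2, 3, 4, 5, 7} and column 6 has {2, 4}, leaving only 6.
Row 5, column 1: row 5 has {2, 3, 4, 5, 7} and column 1 has {2, 3, 4, 6}, leaving only 1.
Row 3, column 1: row 3 has {3, 4, 6, 7} and column 1 has {1, 2, 3, 4, 6}, leaving only 5.
Row 3, column 6: row 3 has {3, 4, 5, 6, 7} and column 6 has {2, 4, 6}, leaving only 1.
Row 3, column 7: row 3 has {1, 3, 4, 5, 6, 7} and column 7 has {3, 4, 7}, leaving only 2.
Row 5, column 7: row 5 has {1, 2, 3, 4, 5, 7} and column 7 has {2, 3, 4, 7}, leaving only 6.
Row 6, column 4: row 6 has {2, 4, 6} and column 4 has {2, 3, 4, 5, 6, 7}, leaving only 1.
Row 6 already has {1, 2, 4, 6} and column 7 already has {2, 3, 4, 6, 7}, so row 6, column 7 must be 5.

5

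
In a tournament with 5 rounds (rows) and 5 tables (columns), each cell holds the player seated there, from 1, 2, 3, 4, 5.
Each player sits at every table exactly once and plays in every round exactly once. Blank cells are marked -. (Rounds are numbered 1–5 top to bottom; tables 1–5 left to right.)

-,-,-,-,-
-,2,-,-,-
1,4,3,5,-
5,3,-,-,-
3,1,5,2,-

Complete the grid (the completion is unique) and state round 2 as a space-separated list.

4 2 1 3 5

Round 2, table 1: round 2 has {2} and table 1 has {1, 3, 5}, leaving only 4.
Round 2, table 3: round 2 has {2, 4} and table 3 has {3, 5}, leaving only 1.
Round 2, table 4: round 2 has {1, 2, 4} and table 4 has {2, 5}, leaving only 3.
Round 2, table 5: round 2 has {1, 2, 3, 4} and table 5 has {}, leaving only 5.
So round 2 reads: 4 2 1 3 5.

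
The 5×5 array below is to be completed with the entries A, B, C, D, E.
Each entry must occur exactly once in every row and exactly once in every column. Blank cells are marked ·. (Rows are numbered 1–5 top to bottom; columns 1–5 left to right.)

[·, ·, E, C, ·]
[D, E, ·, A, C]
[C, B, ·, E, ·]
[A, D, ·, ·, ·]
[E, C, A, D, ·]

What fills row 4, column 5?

Row 1, column 1: row 1 has {C, E} and column 1 has {A, C, D, E}, leaving only B.
Row 1, column 2: row 1 has {B, C, E} and column 2 has {B, C, D, E}, leaving only A.
Row 1, column 5: row 1 has {A, B, C, E} and column 5 has {C}, leaving only D.
Row 2, column 3: row 2 has {A, C, D, E} and column 3 has {A, E}, leaving only B.
Row 3, column 3: row 3 has {B, C, E} and column 3 has {A, B, E}, leaving only D.
Row 3, column 5: row 3 has {B, C, D, E} and column 5 has {C, D}, leaving only A.
Row 4, column 3: row 4 has {A, D} and column 3 has {A, B, D, E}, leaving only C.
Row 4, column 4: row 4 has {A, C, D} and column 4 has {A, C, D, E}, leaving only B.
Row 4 already has {A, B, C, D} and column 5 already has {A, C, D}, so row 4, column 5 must be E.

E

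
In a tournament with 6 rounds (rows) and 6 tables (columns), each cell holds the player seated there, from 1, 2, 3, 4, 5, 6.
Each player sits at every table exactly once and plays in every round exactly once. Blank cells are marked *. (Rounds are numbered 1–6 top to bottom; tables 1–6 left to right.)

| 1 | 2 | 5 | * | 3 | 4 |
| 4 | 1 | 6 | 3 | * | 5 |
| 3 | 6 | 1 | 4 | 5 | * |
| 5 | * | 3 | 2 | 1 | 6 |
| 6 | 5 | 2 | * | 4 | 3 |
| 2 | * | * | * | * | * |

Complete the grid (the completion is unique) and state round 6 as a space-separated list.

2 3 4 5 6 1

Round 6, table 3: round 6 has {2} and table 3 has {1, 2, 3, 5, 6}, leaving only 4.
Round 6, table 2: round 6 has {2, 4} and table 2 has {1, 2, 5, 6}, leaving only 3.
Round 6, table 5: round 6 has {2, 3, 4} and table 5 has {1, 3, 4, 5}, leaving only 6.
Round 6, table 6: round 6 has {2, 3, 4, 6} and table 6 has {3, 4, 5, 6}, leaving only 1.
Round 6, table 4: round 6 has {1, 2, 3, 4, 6} and table 4 has {2, 3, 4}, leaving only 5.
So round 6 reads: 2 3 4 5 6 1.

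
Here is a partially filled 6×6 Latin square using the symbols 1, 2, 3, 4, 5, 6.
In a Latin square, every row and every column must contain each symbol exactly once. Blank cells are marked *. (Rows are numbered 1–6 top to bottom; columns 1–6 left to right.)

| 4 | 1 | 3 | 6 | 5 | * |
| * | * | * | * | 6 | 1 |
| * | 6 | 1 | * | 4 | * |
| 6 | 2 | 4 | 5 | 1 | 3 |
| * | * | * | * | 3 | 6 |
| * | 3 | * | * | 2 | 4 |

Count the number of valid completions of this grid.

Row 1, column 6: eliminating its row and column leaves {2}.
Row 2, column 1: eliminating its row and column leaves {2, 3, 5}.
Row 2, column 2: eliminating its row and column leaves {4, 5}.
Row 2, column 3: eliminating its row and column leaves {2, 5}.
Row 2, column 4: eliminating its row and column leaves {2, 3, 4}.
Row 3, column 1: eliminating its row and column leaves {2, 3, 5}.
Row 3, column 4: eliminating its row and column leaves {2, 3}.
Row 3, column 6: eliminating its row and column leaves {2, 5}.
Row 5, column 1: eliminating its row and column leaves {1, 2, 5}.
Row 5, column 2: eliminating its row and column leaves {4, 5}.
Row 5, column 3: eliminating its row and column leaves {2, 5}.
Row 5, column 4: eliminating its row and column leaves {1, 2, 4}.
Row 6, column 1: eliminating its row and column leaves {1, 5}.
Row 6, column 3: eliminating its row and column leaves {5, 6}.
Row 6, column 4: eliminating its row and column leaves {1}.
Enumerating the assignments across these blanks that avoid any row or column repeat gives 3 completions.

3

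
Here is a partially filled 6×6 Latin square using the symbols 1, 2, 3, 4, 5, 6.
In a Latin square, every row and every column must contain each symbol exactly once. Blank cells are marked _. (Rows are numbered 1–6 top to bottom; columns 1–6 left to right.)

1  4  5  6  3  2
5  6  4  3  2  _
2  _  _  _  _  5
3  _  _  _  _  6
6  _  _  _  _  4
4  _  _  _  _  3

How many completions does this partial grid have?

16

Row 2, column 6: eliminating its row and column leaves {1}.
Row 3, column 2: eliminating its row and column leaves {1, 3}.
Row 3, column 3: eliminating its row and column leaves {1, 3, 6}.
Row 3, column 4: eliminating its row and column leaves {1, 4}.
Row 3, column 5: eliminating its row and column leaves {1, 4, 6}.
Row 4, column 2: eliminating its row and column leaves {1, 2, 5}.
Row 4, column 3: eliminating its row and column leaves {1, 2}.
Row 4, column 4: eliminating its row and column leaves {1, 2, 4, 5}.
Row 4, column 5: eliminating its row and column leaves {1, 4, 5}.
Row 5, column 2: eliminating its row and column leaves {1, 2, 3, 5}.
Row 5, column 3: eliminating its row and column leaves {1, 2, 3}.
Row 5, column 4: eliminating its row and column leaves {1, 2, 5}.
Row 5, column 5: eliminating its row and column leaves {1, 5}.
Row 6, column 2: eliminating its row and column leaves {1, 2, 5}.
Row 6, column 3: eliminating its row and column leaves {1, 2, 6}.
Row 6, column 4: eliminating its row and column leaves {1, 2, 5}.
Row 6, column 5: eliminating its row and column leaves {1, 5, 6}.
Enumerating the assignments across these blanks that avoid any row or column repeat gives 16 completions.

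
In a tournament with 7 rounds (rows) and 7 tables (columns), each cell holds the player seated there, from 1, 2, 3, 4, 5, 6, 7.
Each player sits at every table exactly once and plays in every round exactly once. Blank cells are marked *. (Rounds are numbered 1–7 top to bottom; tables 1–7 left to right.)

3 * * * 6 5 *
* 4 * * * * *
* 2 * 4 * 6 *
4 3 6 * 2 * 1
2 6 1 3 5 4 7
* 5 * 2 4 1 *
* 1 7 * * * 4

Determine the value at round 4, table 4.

Round 1, table 2: round 1 has {3, 5, 6} and table 2 has {1, 2, 3, 4, 5, 6}, leaving only 7.
Round 1, table 4: round 1 has {3, 5, 6, 7} and table 4 has {2, 3, 4}, leaving only 1.
Round 1, table 7: round 1 has {1, 3, 5, 6, 7} and table 7 has {1, 4, 7}, leaving only 2.
Round 1, table 3: round 1 has {1, 2, 3, 5, 6, 7} and table 3 has {1, 6, 7}, leaving only 4.
Round 4, table 6: round 4 has {1, 2, 3, 4, 6} and table 6 has {1, 4, 5, 6}, leaving only 7.
Round 4 already has {1, 2, 3, 4, 6, 7} and table 4 already has {1, 2, 3, 4}, so round 4, table 4 must be 5.

5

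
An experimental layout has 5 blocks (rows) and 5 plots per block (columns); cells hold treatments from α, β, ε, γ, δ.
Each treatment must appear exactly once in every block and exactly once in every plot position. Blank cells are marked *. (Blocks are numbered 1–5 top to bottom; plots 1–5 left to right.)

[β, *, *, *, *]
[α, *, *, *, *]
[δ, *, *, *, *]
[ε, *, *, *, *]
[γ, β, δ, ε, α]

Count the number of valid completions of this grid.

56

Block 1, plot 2: eliminating its block and plot leaves {α, ε, γ, δ}.
Block 1, plot 3: eliminating its block and plot leaves {α, ε, γ}.
Block 1, plot 4: eliminating its block and plot leaves {α, γ, δ}.
Block 1, plot 5: eliminating its block and plot leaves {ε, γ, δ}.
Block 2, plot 2: eliminating its block and plot leaves {ε, γ, δ}.
Block 2, plot 3: eliminating its block and plot leaves {β, ε, γ}.
Block 2, plot 4: eliminating its block and plot leaves {β, γ, δ}.
Block 2, plot 5: eliminating its block and plot leaves {β, ε, γ, δ}.
Block 3, plot 2: eliminating its block and plot leaves {α, ε, γ}.
Block 3, plot 3: eliminating its block and plot leaves {α, β, ε, γ}.
Block 3, plot 4: eliminating its block and plot leaves {α, β, γ}.
Block 3, plot 5: eliminating its block and plot leaves {β, ε, γ}.
Block 4, plot 2: eliminating its block and plot leaves {α, γ, δ}.
Block 4, plot 3: eliminating its block and plot leaves {α, β, γ}.
Block 4, plot 4: eliminating its block and plot leaves {α, β, γ, δ}.
Block 4, plot 5: eliminating its block and plot leaves {β, γ, δ}.
Enumerating the assignments across these blanks that avoid any block or plot repeat gives 56 completions.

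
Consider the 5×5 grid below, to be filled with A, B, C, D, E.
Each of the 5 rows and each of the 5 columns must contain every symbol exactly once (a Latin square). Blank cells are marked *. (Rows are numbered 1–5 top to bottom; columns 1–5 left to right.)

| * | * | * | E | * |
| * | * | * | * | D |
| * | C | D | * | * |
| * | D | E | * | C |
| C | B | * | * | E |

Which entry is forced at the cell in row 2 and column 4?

Row 1, column 2: row 1 has {E} and column 2 has {B, C, D}, leaving only A.
Row 1, column 5: row 1 has {A, E} and column 5 has {C, D, E}, leaving only B.
Row 1, column 1: row 1 has {A, B, E} and column 1 has {C}, leaving only D.
Row 1, column 3: row 1 has {A, B, D, E} and column 3 has {D, E}, leaving only C.
Row 2, column 2: row 2 has {D} and column 2 has {A, B, C, D}, leaving only E.
Row 3, column 5: row 3 has {C, D} and column 5 has {B, C, D, E}, leaving only A.
Row 3, column 4: row 3 has {A, C, D} and column 4 has {E}, leaving only B.
Row 3, column 1: row 3 has {A, B, C, D} and column 1 has {C, D}, leaving only E.
Row 4, column 4: row 4 has {C, D, E} and column 4 has {B, E}, leaving only A.
Row 2 already has {D, E} and column 4 already has {A, B, E}, so row 2, column 4 must be C.

C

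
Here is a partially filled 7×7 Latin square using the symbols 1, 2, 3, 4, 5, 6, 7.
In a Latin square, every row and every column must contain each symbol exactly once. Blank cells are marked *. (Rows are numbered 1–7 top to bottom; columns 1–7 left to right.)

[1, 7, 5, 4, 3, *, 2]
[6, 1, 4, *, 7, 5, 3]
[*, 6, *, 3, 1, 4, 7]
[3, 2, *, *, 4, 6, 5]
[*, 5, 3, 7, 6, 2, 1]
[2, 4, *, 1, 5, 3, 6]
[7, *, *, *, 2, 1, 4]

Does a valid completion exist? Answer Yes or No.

No

Row 1, column 6: row 1 together with column 6 already contain {1, 2, 3, 4, 5, 6, 7} — every symbol — so nothing can go there. The grid has no valid completion.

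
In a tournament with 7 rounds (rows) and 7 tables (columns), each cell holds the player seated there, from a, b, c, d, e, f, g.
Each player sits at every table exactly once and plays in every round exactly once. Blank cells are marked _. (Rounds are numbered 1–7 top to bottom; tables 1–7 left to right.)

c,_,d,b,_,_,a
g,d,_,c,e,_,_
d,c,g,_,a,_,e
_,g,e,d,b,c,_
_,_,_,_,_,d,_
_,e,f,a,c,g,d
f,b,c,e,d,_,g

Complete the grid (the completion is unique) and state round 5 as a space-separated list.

e a b g f d c

Round 1, table 2: round 1 has {a, b, c, d} and table 2 has {b, c, d, e, g}, leaving only f.
Round 5, table 2: round 5 has {d} and table 2 has {b, c, d, e, f, g}, leaving only a.
Round 5, table 3: round 5 has {a, d} and table 3 has {c, d, e, f, g}, leaving only b.
Round 5, table 1: round 5 has {a, b, d} and table 1 has {c, d, f, g}, leaving only e.
Round 1, table 5: round 1 has {a, b, c, d, f} and table 5 has {a, b, c, d, e}, leaving only g.
Round 5, table 5: round 5 has {a, b, d, e} and table 5 has {a, b, c, d, e, g}, leaving only f.
Round 5, table 4: round 5 has {a, b, d, e, f} and table 4 has {a, b, c, d, e}, leaving only g.
Round 5, table 7: round 5 has {a, b, d, e, f, g} and table 7 has {a, d, e, g}, leaving only c.
So round 5 reads: e a b g f d c.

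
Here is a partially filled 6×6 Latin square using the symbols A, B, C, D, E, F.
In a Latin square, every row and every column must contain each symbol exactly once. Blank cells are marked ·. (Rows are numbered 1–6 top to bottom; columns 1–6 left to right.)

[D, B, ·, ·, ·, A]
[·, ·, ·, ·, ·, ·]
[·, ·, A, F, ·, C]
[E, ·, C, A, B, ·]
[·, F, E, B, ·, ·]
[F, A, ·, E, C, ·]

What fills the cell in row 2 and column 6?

Row 1, column 3: row 1 has {A, B, D} and column 3 has {A, C, E}, leaving only F.
Row 1, column 4: row 1 has {A, B, D, F} and column 4 has {A, B, E, F}, leaving only C.
Row 1, column 5: row 1 has {A, B, C, D, F} and column 5 has {B, C}, leaving only E.
Row 2, column 4: row 2 has {} and column 4 has {A, B, C, E, F}, leaving only D.
Row 2, column 3: row 2 has {D} and column 3 has {A, C, E, F}, leaving only B.
Row 3, column 1: row 3 has {A, C, F} and column 1 has {D, E, F}, leaving only B.
Row 3, column 5: row 3 has {A, B, C, F} and column 5 has {B, C, E}, leaving only D.
Row 3, column 2: row 3 has {A, B, C, D, F} and column 2 has {A, B, F}, leaving only E.
Row 2, column 2: row 2 has {B, D} and column 2 has {A, B, E, F}, leaving only C.
Row 2, column 1: row 2 has {B, C, D} and column 1 has {B, D, E, F}, leaving only A.
Row 2, column 5: row 2 has {A, B, C, D} and column 5 has {B, C, D, E}, leaving only F.
Row 2 already has {A, B, C, D, F} and column 6 already has {A, C}, so row 2, column 6 must be E.

E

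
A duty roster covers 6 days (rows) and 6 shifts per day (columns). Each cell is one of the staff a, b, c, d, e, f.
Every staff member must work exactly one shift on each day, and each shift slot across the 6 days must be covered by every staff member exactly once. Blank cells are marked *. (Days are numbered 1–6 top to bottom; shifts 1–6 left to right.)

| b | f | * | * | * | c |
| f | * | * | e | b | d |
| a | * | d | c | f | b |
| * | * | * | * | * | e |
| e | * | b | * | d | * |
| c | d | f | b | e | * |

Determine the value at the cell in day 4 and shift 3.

Day 1, shift 5: day 1 has {b, c, f} and shift 5 has {b, d, e, f}, leaving only a.
Day 1, shift 3: day 1 has {a, b, c, f} and shift 3 has {b, d, f}, leaving only e.
Day 1, shift 4: day 1 has {a, b, c, e, f} and shift 4 has {b, c, e}, leaving only d.
Day 3, shift 2: day 3 has {a, b, c, d, f} and shift 2 has {d, f}, leaving only e.
Day 4, shift 1: day 4 has {e} and shift 1 has {a, b, c, e, f}, leaving only d.
Day 4, shift 5: day 4 has {d, e} and shift 5 has {a, b, d, e, f}, leaving only c.
Day 4 already has {c, d, e} and shift 3 already has {b, d, e, f}, so day 4, shift 3 must be a.

a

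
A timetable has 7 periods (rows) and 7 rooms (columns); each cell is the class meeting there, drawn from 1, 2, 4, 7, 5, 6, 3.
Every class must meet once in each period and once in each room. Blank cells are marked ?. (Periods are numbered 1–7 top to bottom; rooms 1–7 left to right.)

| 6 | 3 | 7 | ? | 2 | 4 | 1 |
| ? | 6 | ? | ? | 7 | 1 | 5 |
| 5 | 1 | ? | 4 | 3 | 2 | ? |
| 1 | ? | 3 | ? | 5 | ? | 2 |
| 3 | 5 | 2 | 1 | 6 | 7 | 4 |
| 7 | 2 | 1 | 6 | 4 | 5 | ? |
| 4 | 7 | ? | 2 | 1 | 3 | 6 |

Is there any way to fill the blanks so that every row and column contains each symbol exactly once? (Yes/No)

No period or room among the givens repeats a symbol, and propagating forced cells runs into no contradiction.
One valid completion exists (for instance, 6 3 7 5 2 4 1 / 2 6 4 3 7 1 5 / 5 1 6 4 3 2 7 / 1 4 3 7 5 6 2 / 3 5 2 1 6 7 4 / 7 2 1 6 4 5 3 / 4 7 5 2 1 3 6).

Yes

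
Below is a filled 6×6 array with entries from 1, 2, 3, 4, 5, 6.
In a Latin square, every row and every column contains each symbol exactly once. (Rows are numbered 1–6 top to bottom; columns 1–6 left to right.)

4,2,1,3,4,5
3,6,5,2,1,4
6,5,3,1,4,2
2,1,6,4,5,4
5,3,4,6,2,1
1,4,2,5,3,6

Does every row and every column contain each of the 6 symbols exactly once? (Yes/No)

Row 1 contains 4 twice (at columns 1 and 5); row 4 is also not a permutation.

No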